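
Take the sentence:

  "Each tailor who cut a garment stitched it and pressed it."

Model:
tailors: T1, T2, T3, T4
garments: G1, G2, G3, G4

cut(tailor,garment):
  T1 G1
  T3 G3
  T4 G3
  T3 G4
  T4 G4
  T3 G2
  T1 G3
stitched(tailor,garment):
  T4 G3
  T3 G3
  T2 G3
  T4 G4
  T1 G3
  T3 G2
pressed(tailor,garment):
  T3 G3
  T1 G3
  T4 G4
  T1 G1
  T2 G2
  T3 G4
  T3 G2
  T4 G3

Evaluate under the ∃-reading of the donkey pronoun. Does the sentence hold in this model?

True

"it" takes "a garment" as antecedent — a donkey pronoun bound across the clause boundary.
Weak reading: every tailor t with some cut-garment has at least one cut-garment g such that stitched(t,g) ∧ pressed(t,g).
Per tailor: T1:✓  T3:✓  T4:✓
Every tailor in the restrictor has a witness.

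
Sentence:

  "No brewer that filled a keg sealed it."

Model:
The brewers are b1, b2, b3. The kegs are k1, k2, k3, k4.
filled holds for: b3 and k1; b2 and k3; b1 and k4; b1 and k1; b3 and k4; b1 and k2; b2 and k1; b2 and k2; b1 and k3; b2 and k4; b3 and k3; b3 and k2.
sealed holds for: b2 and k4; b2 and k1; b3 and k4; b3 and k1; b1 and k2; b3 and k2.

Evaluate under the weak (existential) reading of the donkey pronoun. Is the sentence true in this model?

"it" takes "a keg" as antecedent — a donkey pronoun bound across the clause boundary.
Truth condition: for no (b,k) with filled(b,k) does sealed(b,k) hold.
Restrictor pairs — does the scope hold? (b1,k1):fails  (b1,k2):holds  (b1,k3):fails  (b1,k4):fails  (b2,k1):holds  (b2,k2):fails  (b2,k3):fails  (b2,k4):holds  (b3,k1):holds  (b3,k2):holds  (b3,k3):fails  (b3,k4):holds
Scope holds for 6 pair(s), so the sentence is false.

False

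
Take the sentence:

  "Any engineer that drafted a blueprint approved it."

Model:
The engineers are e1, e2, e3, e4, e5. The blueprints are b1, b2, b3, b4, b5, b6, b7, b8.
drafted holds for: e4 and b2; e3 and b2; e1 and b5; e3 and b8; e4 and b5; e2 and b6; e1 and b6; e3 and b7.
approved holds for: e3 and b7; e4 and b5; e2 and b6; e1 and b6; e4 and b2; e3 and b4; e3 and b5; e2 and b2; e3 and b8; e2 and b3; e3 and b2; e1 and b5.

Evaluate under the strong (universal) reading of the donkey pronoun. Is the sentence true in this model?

"it" takes "a blueprint" as antecedent — a donkey pronoun bound across the clause boundary.
Strong reading: for every (e,b) with drafted(e,b), approved(e,b).
Restrictor pairs: (e1,b5) ✓  (e1,b6) ✓  (e2,b6) ✓  (e3,b2) ✓  (e3,b7) ✓  (e3,b8) ✓  (e4,b2) ✓  (e4,b5) ✓
Every restrictor pair satisfies the scope.

True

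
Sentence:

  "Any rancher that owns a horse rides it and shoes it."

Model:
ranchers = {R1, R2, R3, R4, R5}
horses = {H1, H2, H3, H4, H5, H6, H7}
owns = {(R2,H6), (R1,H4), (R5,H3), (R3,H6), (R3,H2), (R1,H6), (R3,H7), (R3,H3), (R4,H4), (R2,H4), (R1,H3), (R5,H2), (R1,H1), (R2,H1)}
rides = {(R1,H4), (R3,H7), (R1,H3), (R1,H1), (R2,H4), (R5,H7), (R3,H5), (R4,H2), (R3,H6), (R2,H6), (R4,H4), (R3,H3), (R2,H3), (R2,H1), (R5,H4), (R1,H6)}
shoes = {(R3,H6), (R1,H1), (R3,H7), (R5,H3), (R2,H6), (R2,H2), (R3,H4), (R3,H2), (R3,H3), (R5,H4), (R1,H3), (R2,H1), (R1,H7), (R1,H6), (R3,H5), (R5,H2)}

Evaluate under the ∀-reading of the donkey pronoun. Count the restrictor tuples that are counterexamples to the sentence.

"it" takes "a horse" as antecedent — a donkey pronoun bound across the clause boundary.
Strong reading: for every (r,h) with owns(r,h), rides(r,h) ∧ shoes(r,h).
Restrictor pairs: (R1,H1) ✓  (R1,H3) ✓  (R1,H4) ✗  (R1,H6) ✓  (R2,H1) ✓  (R2,H4) ✗  (R2,H6) ✓  (R3,H2) ✗  (R3,H3) ✓  (R3,H6) ✓  (R3,H7) ✓  (R4,H4) ✗  (R5,H2) ✗  (R5,H3) ✗
Counterexamples (restrictor pairs failing the scope): 6.

6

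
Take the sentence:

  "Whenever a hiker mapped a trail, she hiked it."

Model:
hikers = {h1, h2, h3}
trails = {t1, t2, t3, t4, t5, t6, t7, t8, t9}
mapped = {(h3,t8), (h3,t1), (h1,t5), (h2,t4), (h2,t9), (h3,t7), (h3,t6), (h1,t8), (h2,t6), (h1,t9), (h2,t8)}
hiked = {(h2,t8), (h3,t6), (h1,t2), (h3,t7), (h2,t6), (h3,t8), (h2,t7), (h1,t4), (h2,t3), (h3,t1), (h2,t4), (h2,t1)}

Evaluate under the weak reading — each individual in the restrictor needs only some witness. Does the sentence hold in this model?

False

"it" takes "a trail" as antecedent — a donkey pronoun bound across the clause boundary.
Weak reading: every hiker h with some mapped-trail has at least one mapped-trail t such that hiked(h,t).
Per hiker: h1:✗  h2:✓  h3:✓
h1 has no witness among its mapped-trails.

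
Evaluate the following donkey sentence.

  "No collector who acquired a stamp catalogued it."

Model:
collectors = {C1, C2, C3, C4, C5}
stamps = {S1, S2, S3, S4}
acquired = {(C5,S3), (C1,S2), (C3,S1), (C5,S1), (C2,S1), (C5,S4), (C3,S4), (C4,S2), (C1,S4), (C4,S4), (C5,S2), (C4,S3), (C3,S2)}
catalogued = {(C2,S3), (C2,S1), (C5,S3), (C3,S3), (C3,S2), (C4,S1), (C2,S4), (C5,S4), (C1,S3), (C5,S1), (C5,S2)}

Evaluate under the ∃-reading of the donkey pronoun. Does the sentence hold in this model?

"it" takes "a stamp" as antecedent — a donkey pronoun bound across the clause boundary.
Truth condition: for no (c,s) with acquired(c,s) does catalogued(c,s) hold.
Restrictor pairs — does the scope hold? (C1,S2):fails  (C1,S4):fails  (C2,S1):holds  (C3,S1):fails  (C3,S2):holds  (C3,S4):fails  (C4,S2):fails  (C4,S3):fails  (C4,S4):fails  (C5,S1):holds  (C5,S2):holds  (C5,S3):holds  (C5,S4):holds
Scope holds for 6 pair(s), so the sentence is false.

False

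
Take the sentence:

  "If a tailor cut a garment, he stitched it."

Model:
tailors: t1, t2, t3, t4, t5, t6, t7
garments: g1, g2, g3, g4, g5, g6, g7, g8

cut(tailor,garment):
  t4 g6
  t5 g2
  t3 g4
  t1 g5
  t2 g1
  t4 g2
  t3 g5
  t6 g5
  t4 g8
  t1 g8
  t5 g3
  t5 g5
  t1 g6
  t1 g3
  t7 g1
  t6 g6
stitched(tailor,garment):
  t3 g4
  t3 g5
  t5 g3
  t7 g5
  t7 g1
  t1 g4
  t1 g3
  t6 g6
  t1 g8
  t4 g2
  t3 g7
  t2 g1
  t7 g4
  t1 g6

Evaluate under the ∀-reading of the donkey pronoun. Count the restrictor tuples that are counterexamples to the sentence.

6

"it" takes "a garment" as antecedent — a donkey pronoun bound across the clause boundary.
Strong reading: for every (t,g) with cut(t,g), stitched(t,g).
Restrictor pairs: (t1,g3) ✓  (t1,g5) ✗  (t1,g6) ✓  (t1,g8) ✓  (t2,g1) ✓  (t3,g4) ✓  (t3,g5) ✓  (t4,g2) ✓  (t4,g6) ✗  (t4,g8) ✗  (t5,g2) ✗  (t5,g3) ✓  (t5,g5) ✗  (t6,g5) ✗  (t6,g6) ✓  (t7,g1) ✓
Counterexamples (restrictor pairs failing the scope): 6.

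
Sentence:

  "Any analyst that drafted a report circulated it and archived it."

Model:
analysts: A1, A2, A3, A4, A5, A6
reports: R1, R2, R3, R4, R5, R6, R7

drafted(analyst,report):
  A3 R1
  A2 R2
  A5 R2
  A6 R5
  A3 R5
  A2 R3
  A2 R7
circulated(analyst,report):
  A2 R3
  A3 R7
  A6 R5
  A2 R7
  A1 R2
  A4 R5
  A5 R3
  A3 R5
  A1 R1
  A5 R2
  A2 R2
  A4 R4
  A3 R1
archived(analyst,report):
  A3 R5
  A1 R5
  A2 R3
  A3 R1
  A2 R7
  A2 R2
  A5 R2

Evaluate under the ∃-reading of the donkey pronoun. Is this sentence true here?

False

"it" takes "a report" as antecedent — a donkey pronoun bound across the clause boundary.
Weak reading: every analyst a with some drafted-report has at least one drafted-report r such that circulated(a,r) ∧ archived(a,r).
Per analyst: A2:✓  A3:✓  A5:✓  A6:✗
A6 has no witness among its drafted-reports.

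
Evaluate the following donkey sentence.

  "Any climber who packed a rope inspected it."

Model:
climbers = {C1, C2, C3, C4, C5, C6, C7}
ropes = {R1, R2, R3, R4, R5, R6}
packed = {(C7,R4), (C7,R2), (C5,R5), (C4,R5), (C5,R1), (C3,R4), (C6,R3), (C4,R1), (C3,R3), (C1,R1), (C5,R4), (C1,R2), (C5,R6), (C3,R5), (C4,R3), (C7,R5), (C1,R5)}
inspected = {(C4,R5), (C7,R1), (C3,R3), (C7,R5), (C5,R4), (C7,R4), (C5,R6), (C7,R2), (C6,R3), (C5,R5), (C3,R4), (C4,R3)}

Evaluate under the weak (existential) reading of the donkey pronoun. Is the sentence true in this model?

"it" takes "a rope" as antecedent — a donkey pronoun bound across the clause boundary.
Weak reading: every climber c with some packed-rope has at least one packed-rope r such that inspected(c,r).
Per climber: C1:✗  C3:✓  C4:✓  C5:✓  C6:✓  C7:✓
C1 has no witness among its packed-ropes.

False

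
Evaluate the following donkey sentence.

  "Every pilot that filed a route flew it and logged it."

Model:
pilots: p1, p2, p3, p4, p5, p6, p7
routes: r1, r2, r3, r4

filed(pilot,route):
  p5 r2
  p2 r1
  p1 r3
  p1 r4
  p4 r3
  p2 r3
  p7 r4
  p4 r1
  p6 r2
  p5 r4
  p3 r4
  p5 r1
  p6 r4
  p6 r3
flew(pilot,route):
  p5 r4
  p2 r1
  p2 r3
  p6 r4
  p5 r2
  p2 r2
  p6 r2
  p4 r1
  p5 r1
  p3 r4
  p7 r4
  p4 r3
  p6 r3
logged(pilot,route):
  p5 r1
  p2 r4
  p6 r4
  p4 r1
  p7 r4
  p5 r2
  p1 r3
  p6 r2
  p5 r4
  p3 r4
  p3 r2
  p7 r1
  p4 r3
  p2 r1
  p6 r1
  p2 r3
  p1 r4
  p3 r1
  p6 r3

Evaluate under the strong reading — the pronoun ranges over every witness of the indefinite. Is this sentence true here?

"it" takes "a route" as antecedent — a donkey pronoun bound across the clause boundary.
Strong reading: for every (p,r) with filed(p,r), flew(p,r) ∧ logged(p,r).
Restrictor pairs: (p1,r3) ✗  (p1,r4) ✗  (p2,r1) ✓  (p2,r3) ✓  (p3,r4) ✓  (p4,r1) ✓  (p4,r3) ✓  (p5,r1) ✓  (p5,r2) ✓  (p5,r4) ✓  (p6,r2) ✓  (p6,r3) ✓  (p6,r4) ✓  (p7,r4) ✓
Counterexample: (p1,r3) is in filed but fails the scope.

False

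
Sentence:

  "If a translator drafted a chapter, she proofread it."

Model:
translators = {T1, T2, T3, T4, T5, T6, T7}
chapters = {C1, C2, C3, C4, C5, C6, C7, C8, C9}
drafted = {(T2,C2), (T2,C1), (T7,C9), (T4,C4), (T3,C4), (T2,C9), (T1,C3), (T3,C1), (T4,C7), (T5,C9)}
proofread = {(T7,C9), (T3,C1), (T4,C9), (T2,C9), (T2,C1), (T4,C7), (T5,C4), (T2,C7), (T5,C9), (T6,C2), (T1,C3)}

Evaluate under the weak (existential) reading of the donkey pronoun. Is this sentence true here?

True

"it" takes "a chapter" as antecedent — a donkey pronoun bound across the clause boundary.
Weak reading: every translator t with some drafted-chapter has at least one drafted-chapter c such that proofread(t,c).
Per translator: T1:✓  T2:✓  T3:✓  T4:✓  T5:✓  T7:✓
Every translator in the restrictor has a witness.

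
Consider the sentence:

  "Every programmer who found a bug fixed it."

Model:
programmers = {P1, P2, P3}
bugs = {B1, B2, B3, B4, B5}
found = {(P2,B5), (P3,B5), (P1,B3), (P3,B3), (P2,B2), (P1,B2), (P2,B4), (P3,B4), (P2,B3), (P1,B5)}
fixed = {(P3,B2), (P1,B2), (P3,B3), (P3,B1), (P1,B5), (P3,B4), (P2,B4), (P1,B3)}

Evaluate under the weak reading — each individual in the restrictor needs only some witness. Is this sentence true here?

"it" takes "a bug" as antecedent — a donkey pronoun bound across the clause boundary.
Weak reading: every programmer p with some found-bug has at least one found-bug b such that fixed(p,b).
Per programmer: P1:✓  P2:✓  P3:✓
Every programmer in the restrictor has a witness.

True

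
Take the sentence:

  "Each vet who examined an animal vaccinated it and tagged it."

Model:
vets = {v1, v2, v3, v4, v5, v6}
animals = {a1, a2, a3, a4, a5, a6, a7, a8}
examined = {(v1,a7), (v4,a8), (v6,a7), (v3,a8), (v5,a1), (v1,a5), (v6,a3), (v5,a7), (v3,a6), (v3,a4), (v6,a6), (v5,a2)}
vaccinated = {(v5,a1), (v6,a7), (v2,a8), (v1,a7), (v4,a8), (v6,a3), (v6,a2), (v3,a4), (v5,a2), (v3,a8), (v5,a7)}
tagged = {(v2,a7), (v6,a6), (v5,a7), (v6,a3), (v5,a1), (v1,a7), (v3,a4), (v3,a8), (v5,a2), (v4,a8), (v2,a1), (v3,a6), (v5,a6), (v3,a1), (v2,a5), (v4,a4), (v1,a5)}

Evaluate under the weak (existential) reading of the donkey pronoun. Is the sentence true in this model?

True

"it" takes "an animal" as antecedent — a donkey pronoun bound across the clause boundary.
Weak reading: every vet v with some examined-animal has at least one examined-animal a such that vaccinated(v,a) ∧ tagged(v,a).
Per vet: v1:✓  v3:✓  v4:✓  v5:✓  v6:✓
Every vet in the restrictor has a witness.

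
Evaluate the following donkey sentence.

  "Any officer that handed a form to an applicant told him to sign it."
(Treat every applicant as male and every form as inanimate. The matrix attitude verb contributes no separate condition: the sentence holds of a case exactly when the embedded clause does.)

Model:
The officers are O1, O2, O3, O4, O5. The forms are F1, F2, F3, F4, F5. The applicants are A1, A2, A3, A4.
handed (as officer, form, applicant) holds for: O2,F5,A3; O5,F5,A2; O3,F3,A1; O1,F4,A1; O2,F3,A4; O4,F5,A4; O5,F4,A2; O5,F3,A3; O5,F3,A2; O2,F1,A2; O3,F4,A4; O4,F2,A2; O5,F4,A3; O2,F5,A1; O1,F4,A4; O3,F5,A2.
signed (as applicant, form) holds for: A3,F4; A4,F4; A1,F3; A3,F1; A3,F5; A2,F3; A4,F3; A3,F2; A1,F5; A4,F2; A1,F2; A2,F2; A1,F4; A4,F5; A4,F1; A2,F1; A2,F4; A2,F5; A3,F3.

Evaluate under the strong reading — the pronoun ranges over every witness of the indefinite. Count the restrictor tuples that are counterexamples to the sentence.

0

"him" takes "an applicant" as antecedent and "it" takes "a form"; both are donkey pronouns co-varying with the restrictor.
Strong reading: for every (o,f,a) with handed(o,f,a), signed(a,f).
Restrictor triples: (O1,F4,A1)→signed(A1,F4) ✓  (O1,F4,A4)→signed(A4,F4) ✓  (O2,F1,A2)→signed(A2,F1) ✓  (O2,F3,A4)→signed(A4,F3) ✓  (O2,F5,A1)→signed(A1,F5) ✓  (O2,F5,A3)→signed(A3,F5) ✓  (O3,F3,A1)→signed(A1,F3) ✓  (O3,F4,A4)→signed(A4,F4) ✓  (O3,F5,A2)→signed(A2,F5) ✓  (O4,F2,A2)→signed(A2,F2) ✓  (O4,F5,A4)→signed(A4,F5) ✓  (O5,F3,A2)→signed(A2,F3) ✓  (O5,F3,A3)→signed(A3,F3) ✓  (O5,F4,A2)→signed(A2,F4) ✓  (O5,F4,A3)→signed(A3,F4) ✓  (O5,F5,A2)→signed(A2,F5) ✓
Counterexamples (restrictor triples failing the scope): 0.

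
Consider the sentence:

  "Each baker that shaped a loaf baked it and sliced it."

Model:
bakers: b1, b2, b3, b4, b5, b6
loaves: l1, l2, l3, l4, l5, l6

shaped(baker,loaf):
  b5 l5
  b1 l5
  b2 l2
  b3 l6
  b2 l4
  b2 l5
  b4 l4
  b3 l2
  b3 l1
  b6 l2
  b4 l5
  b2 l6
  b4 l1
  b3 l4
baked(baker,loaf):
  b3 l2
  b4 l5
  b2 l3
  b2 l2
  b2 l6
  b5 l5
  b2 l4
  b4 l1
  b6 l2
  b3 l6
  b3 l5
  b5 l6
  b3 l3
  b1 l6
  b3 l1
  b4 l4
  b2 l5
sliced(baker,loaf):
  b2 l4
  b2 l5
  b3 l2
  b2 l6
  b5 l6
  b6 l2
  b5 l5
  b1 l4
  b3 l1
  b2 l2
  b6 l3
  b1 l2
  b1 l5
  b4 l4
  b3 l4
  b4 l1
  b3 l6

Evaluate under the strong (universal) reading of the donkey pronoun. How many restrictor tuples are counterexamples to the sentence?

3

"it" takes "a loaf" as antecedent — a donkey pronoun bound across the clause boundary.
Strong reading: for every (b,l) with shaped(b,l), baked(b,l) ∧ sliced(b,l).
Restrictor pairs: (b1,l5) ✗  (b2,l2) ✓  (b2,l4) ✓  (b2,l5) ✓  (b2,l6) ✓  (b3,l1) ✓  (b3,l2) ✓  (b3,l4) ✗  (b3,l6) ✓  (b4,l1) ✓  (b4,l4) ✓  (b4,l5) ✗  (b5,l5) ✓  (b6,l2) ✓
Counterexamples (restrictor pairs failing the scope): 3.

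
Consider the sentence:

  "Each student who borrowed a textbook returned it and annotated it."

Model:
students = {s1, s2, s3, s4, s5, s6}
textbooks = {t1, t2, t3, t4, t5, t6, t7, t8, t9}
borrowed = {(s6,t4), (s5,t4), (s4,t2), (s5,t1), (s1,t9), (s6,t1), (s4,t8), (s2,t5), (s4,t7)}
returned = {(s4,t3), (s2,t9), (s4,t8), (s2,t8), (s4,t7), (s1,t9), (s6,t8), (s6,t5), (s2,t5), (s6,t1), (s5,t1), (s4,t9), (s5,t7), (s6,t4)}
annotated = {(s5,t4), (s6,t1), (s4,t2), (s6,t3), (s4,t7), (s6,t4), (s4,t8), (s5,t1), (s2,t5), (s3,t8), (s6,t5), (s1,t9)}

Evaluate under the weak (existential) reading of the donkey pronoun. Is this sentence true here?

True

"it" takes "a textbook" as antecedent — a donkey pronoun bound across the clause boundary.
Weak reading: every student s with some borrowed-textbook has at least one borrowed-textbook t such that returned(s,t) ∧ annotated(s,t).
Per student: s1:✓  s2:✓  s4:✓  s5:✓  s6:✓
Every student in the restrictor has a witness.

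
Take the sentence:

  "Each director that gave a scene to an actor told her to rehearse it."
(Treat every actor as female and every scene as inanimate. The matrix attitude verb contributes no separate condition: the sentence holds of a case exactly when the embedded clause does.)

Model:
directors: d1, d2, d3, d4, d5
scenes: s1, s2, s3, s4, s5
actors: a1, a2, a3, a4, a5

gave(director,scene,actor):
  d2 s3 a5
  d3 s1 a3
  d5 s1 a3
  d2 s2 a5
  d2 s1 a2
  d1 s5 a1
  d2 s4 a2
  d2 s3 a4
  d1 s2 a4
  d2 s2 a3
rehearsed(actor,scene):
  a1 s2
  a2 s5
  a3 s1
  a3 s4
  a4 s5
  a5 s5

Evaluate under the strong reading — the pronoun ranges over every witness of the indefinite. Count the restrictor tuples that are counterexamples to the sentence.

"her" takes "an actor" as antecedent and "it" takes "a scene"; both are donkey pronouns co-varying with the restrictor.
Strong reading: for every (d,s,a) with gave(d,s,a), rehearsed(a,s).
Restrictor triples: (d1,s2,a4)→rehearsed(a4,s2) ✗  (d1,s5,a1)→rehearsed(a1,s5) ✗  (d2,s1,a2)→rehearsed(a2,s1) ✗  (d2,s2,a3)→rehearsed(a3,s2) ✗  (d2,s2,a5)→rehearsed(a5,s2) ✗  (d2,s3,a4)→rehearsed(a4,s3) ✗  (d2,s3,a5)→rehearsed(a5,s3) ✗  (d2,s4,a2)→rehearsed(a2,s4) ✗  (d3,s1,a3)→rehearsed(a3,s1) ✓  (d5,s1,a3)→rehearsed(a3,s1) ✓
Counterexamples (restrictor triples failing the scope): 8.

8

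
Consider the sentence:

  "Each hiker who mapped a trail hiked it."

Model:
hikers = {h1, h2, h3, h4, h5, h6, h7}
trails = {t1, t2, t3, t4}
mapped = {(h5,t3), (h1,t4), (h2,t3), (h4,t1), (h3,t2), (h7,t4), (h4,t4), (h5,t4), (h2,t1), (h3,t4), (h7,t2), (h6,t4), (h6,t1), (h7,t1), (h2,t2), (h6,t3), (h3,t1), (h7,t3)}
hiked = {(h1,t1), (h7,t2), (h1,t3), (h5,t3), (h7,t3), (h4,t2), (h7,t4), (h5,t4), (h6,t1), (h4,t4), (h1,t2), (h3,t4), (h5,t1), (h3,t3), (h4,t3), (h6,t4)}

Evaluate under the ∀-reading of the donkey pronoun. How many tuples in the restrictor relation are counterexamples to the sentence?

9

"it" takes "a trail" as antecedent — a donkey pronoun bound across the clause boundary.
Strong reading: for every (h,t) with mapped(h,t), hiked(h,t).
Restrictor pairs: (h1,t4) ✗  (h2,t1) ✗  (h2,t2) ✗  (h2,t3) ✗  (h3,t1) ✗  (h3,t2) ✗  (h3,t4) ✓  (h4,t1) ✗  (h4,t4) ✓  (h5,t3) ✓  (h5,t4) ✓  (h6,t1) ✓  (h6,t3) ✗  (h6,t4) ✓  (h7,t1) ✗  (h7,t2) ✓  (h7,t3) ✓  (h7,t4) ✓
Counterexamples (restrictor pairs failing the scope): 9.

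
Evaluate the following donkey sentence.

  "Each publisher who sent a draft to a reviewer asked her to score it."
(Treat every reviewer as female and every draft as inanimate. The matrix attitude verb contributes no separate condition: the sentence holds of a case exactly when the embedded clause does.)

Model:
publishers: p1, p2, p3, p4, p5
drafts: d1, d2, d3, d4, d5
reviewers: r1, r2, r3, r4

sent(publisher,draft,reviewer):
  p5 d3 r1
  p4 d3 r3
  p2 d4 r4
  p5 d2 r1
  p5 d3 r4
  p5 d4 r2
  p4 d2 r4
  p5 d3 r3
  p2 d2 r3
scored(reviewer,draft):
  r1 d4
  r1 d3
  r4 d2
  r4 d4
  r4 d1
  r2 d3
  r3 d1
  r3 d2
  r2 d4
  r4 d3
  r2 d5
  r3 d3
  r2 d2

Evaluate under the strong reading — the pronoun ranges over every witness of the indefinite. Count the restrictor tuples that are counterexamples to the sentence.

1

"her" takes "a reviewer" as antecedent and "it" takes "a draft"; both are donkey pronouns co-varying with the restrictor.
Strong reading: for every (p,d,r) with sent(p,d,r), scored(r,d).
Restrictor triples: (p2,d2,r3)→scored(r3,d2) ✓  (p2,d4,r4)→scored(r4,d4) ✓  (p4,d2,r4)→scored(r4,d2) ✓  (p4,d3,r3)→scored(r3,d3) ✓  (p5,d2,r1)→scored(r1,d2) ✗  (p5,d3,r1)→scored(r1,d3) ✓  (p5,d3,r3)→scored(r3,d3) ✓  (p5,d3,r4)→scored(r4,d3) ✓  (p5,d4,r2)→scored(r2,d4) ✓
Counterexamples (restrictor triples failing the scope): 1.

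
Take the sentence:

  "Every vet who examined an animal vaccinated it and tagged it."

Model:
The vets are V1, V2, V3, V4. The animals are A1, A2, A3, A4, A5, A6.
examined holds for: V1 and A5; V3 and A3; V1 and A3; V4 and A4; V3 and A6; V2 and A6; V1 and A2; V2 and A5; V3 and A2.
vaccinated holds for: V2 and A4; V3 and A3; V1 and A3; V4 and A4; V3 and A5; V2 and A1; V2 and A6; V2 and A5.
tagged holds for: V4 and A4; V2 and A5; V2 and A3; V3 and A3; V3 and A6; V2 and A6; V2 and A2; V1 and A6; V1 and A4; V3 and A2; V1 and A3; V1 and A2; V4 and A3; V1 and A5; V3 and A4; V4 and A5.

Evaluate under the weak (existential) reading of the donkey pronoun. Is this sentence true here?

True

"it" takes "an animal" as antecedent — a donkey pronoun bound across the clause boundary.
Weak reading: every vet v with some examined-animal has at least one examined-animal a such that vaccinated(v,a) ∧ tagged(v,a).
Per vet: V1:✓  V2:✓  V3:✓  V4:✓
Every vet in the restrictor has a witness.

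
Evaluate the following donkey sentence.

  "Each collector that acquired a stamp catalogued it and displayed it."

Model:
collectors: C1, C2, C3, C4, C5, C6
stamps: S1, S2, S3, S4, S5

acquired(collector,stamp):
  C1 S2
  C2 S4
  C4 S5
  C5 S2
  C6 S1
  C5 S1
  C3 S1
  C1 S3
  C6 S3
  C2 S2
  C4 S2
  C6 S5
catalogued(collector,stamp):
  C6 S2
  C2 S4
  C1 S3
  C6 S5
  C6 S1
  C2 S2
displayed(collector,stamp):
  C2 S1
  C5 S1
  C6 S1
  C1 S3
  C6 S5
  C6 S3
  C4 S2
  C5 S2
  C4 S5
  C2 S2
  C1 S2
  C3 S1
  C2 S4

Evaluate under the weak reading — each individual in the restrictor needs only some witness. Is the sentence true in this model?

"it" takes "a stamp" as antecedent — a donkey pronoun bound across the clause boundary.
Weak reading: every collector c with some acquired-stamp has at least one acquired-stamp s such that catalogued(c,s) ∧ displayed(c,s).
Per collector: C1:✓  C2:✓  C3:✗  C4:✗  C5:✗  C6:✓
C3 has no witness among its acquired-stamps.

False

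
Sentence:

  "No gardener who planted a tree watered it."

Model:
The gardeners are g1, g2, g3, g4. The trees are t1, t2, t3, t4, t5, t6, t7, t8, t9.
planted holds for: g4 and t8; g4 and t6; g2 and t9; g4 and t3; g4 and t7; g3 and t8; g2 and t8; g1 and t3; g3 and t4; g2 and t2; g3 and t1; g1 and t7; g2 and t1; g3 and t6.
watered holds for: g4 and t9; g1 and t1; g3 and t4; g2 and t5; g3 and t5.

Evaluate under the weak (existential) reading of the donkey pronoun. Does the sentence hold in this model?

False

"it" takes "a tree" as antecedent — a donkey pronoun bound across the clause boundary.
Truth condition: for no (g,t) with planted(g,t) does watered(g,t) hold.
Restrictor pairs — does the scope hold? (g1,t3):fails  (g1,t7):fails  (g2,t1):fails  (g2,t2):fails  (g2,t8):fails  (g2,t9):fails  (g3,t1):fails  (g3,t4):holds  (g3,t6):fails  (g3,t8):fails  (g4,t3):fails  (g4,t6):fails  (g4,t7):fails  (g4,t8):fails
Scope holds for 1 pair(s), so the sentence is false.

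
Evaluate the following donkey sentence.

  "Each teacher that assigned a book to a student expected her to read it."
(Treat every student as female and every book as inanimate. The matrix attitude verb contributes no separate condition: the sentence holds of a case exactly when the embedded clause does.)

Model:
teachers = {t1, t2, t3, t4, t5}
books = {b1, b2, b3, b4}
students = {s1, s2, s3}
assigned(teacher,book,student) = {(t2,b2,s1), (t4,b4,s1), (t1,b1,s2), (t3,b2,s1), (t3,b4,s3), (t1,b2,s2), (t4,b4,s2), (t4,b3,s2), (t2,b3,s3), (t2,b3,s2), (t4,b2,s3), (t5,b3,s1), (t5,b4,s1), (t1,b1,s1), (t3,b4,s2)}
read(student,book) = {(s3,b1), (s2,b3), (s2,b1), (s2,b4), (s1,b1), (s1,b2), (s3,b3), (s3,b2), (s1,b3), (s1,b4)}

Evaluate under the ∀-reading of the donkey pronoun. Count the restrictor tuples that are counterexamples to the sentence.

2

"her" takes "a student" as antecedent and "it" takes "a book"; both are donkey pronouns co-varying with the restrictor.
Strong reading: for every (t,b,s) with assigned(t,b,s), read(s,b).
Restrictor triples: (t1,b1,s1)→read(s1,b1) ✓  (t1,b1,s2)→read(s2,b1) ✓  (t1,b2,s2)→read(s2,b2) ✗  (t2,b2,s1)→read(s1,b2) ✓  (t2,b3,s2)→read(s2,b3) ✓  (t2,b3,s3)→read(s3,b3) ✓  (t3,b2,s1)→read(s1,b2) ✓  (t3,b4,s2)→read(s2,b4) ✓  (t3,b4,s3)→read(s3,b4) ✗  (t4,b2,s3)→read(s3,b2) ✓  (t4,b3,s2)→read(s2,b3) ✓  (t4,b4,s1)→read(s1,b4) ✓  (t4,b4,s2)→read(s2,b4) ✓  (t5,b3,s1)→read(s1,b3) ✓  (t5,b4,s1)→read(s1,b4) ✓
Counterexamples (restrictor triples failing the scope): 2.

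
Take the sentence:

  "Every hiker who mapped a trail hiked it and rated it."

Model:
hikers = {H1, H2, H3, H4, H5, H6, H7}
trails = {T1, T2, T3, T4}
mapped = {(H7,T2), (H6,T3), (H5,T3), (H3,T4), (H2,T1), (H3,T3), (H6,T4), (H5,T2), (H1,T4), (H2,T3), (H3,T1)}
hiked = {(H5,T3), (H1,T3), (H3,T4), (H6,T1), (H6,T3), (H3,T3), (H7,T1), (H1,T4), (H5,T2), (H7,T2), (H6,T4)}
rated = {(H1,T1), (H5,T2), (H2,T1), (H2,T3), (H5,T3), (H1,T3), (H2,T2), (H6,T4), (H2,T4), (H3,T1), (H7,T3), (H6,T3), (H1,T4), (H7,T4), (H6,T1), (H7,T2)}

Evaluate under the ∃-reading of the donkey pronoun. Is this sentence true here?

"it" takes "a trail" as antecedent — a donkey pronoun bound across the clause boundary.
Weak reading: every hiker h with some mapped-trail has at least one mapped-trail t such that hiked(h,t) ∧ rated(h,t).
Per hiker: H1:✓  H2:✗  H3:✗  H5:✓  H6:✓  H7:✓
H2 has no witness among its mapped-trails.

False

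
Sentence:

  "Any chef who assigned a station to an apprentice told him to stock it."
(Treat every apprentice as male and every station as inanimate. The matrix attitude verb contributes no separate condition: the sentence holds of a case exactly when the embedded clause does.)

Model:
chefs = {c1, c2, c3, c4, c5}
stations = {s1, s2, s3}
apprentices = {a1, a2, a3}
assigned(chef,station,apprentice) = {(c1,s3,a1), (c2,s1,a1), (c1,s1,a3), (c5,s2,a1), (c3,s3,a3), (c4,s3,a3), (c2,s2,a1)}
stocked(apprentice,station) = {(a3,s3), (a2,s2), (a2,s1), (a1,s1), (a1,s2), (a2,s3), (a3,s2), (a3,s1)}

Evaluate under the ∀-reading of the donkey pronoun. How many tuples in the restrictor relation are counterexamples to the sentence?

1

"him" takes "an apprentice" as antecedent and "it" takes "a station"; both are donkey pronouns co-varying with the restrictor.
Strong reading: for every (c,s,a) with assigned(c,s,a), stocked(a,s).
Restrictor triples: (c1,s1,a3)→stocked(a3,s1) ✓  (c1,s3,a1)→stocked(a1,s3) ✗  (c2,s1,a1)→stocked(a1,s1) ✓  (c2,s2,a1)→stocked(a1,s2) ✓  (c3,s3,a3)→stocked(a3,s3) ✓  (c4,s3,a3)→stocked(a3,s3) ✓  (c5,s2,a1)→stocked(a1,s2) ✓
Counterexamples (restrictor triples failing the scope): 1.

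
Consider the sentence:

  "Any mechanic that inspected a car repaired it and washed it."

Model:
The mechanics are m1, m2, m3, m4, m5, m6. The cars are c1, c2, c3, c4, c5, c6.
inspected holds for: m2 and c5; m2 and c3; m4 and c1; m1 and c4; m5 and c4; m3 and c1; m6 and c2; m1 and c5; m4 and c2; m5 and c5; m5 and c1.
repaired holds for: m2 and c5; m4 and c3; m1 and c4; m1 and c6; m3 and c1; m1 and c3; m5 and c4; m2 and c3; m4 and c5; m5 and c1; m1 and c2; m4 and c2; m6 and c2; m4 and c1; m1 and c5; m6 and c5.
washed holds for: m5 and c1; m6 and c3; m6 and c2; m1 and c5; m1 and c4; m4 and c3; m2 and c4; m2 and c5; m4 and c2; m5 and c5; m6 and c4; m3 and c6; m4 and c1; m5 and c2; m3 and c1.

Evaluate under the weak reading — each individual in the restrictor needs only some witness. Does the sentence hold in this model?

"it" takes "a car" as antecedent — a donkey pronoun bound across the clause boundary.
Weak reading: every mechanic m with some inspected-car has at least one inspected-car c such that repaired(m,c) ∧ washed(m,c).
Per mechanic: m1:✓  m2:✓  m3:✓  m4:✓  m5:✓  m6:✓
Every mechanic in the restrictor has a witness.

True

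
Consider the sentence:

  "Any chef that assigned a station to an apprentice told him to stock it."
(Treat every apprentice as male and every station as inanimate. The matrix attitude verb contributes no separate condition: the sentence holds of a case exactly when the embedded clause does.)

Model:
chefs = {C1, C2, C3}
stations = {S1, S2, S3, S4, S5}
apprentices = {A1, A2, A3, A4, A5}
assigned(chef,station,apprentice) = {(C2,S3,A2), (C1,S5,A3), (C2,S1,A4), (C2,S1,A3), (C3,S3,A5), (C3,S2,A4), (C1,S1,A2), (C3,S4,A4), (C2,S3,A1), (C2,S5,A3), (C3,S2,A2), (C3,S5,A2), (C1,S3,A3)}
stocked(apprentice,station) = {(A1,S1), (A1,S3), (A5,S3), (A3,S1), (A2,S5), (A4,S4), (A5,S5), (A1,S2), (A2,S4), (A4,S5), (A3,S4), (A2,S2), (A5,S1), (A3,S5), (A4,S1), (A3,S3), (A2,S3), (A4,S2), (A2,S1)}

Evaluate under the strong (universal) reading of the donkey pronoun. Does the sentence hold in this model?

True

"him" takes "an apprentice" as antecedent and "it" takes "a station"; both are donkey pronouns co-varying with the restrictor.
Strong reading: for every (c,s,a) with assigned(c,s,a), stocked(a,s).
Restrictor triples: (C1,S1,A2)→stocked(A2,S1) ✓  (C1,S3,A3)→stocked(A3,S3) ✓  (C1,S5,A3)→stocked(A3,S5) ✓  (C2,S1,A3)→stocked(A3,S1) ✓  (C2,S1,A4)→stocked(A4,S1) ✓  (C2,S3,A1)→stocked(A1,S3) ✓  (C2,S3,A2)→stocked(A2,S3) ✓  (C2,S5,A3)→stocked(A3,S5) ✓  (C3,S2,A2)→stocked(A2,S2) ✓  (C3,S2,A4)→stocked(A4,S2) ✓  (C3,S3,A5)→stocked(A5,S3) ✓  (C3,S4,A4)→stocked(A4,S4) ✓  (C3,S5,A2)→stocked(A2,S5) ✓
Every restrictor triple satisfies the scope.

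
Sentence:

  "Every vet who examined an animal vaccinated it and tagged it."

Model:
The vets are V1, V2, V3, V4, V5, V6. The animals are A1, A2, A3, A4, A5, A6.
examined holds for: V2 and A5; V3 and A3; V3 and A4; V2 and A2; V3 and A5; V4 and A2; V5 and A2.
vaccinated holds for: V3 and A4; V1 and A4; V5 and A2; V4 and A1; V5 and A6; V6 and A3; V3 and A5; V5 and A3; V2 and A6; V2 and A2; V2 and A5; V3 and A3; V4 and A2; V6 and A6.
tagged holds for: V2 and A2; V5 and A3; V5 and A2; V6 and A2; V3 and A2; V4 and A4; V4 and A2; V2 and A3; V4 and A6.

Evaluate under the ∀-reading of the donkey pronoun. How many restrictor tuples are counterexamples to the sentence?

"it" takes "an animal" as antecedent — a donkey pronoun bound across the clause boundary.
Strong reading: for every (v,a) with examined(v,a), vaccinated(v,a) ∧ tagged(v,a).
Restrictor pairs: (V2,A2) ✓  (V2,A5) ✗  (V3,A3) ✗  (V3,A4) ✗  (V3,A5) ✗  (V4,A2) ✓  (V5,A2) ✓
Counterexamples (restrictor pairs failing the scope): 4.

4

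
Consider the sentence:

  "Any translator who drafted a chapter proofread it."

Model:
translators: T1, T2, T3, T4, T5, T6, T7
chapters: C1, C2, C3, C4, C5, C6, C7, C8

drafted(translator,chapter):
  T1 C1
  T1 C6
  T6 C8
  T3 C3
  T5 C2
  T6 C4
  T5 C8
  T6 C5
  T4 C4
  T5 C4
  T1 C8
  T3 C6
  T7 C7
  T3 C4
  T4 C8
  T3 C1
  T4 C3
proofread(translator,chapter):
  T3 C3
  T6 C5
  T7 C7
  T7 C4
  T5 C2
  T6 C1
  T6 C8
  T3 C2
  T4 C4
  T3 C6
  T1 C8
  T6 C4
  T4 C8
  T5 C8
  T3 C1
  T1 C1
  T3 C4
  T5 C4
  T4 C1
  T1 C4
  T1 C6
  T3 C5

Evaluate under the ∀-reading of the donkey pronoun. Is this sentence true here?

False

"it" takes "a chapter" as antecedent — a donkey pronoun bound across the clause boundary.
Strong reading: for every (t,c) with drafted(t,c), proofread(t,c).
Restrictor pairs: (T1,C1) ✓  (T1,C6) ✓  (T1,C8) ✓  (T3,C1) ✓  (T3,C3) ✓  (T3,C4) ✓  (T3,C6) ✓  (T4,C3) ✗  (T4,C4) ✓  (T4,C8) ✓  (T5,C2) ✓  (T5,C4) ✓  (T5,C8) ✓  (T6,C4) ✓  (T6,C5) ✓  (T6,C8) ✓  (T7,C7) ✓
Counterexample: (T4,C3) is in drafted but fails the scope.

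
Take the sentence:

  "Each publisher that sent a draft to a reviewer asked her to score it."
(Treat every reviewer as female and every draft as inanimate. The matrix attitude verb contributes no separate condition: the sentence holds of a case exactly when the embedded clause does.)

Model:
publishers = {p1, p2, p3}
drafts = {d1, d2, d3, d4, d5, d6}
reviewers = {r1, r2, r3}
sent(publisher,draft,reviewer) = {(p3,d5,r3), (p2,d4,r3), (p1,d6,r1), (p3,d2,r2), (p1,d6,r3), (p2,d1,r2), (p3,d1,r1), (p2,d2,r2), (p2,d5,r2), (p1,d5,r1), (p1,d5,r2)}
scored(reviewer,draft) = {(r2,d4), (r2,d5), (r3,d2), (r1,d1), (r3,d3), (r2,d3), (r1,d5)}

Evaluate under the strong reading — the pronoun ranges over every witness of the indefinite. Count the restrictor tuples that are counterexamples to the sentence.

7

"her" takes "a reviewer" as antecedent and "it" takes "a draft"; both are donkey pronouns co-varying with the restrictor.
Strong reading: for every (p,d,r) with sent(p,d,r), scored(r,d).
Restrictor triples: (p1,d5,r1)→scored(r1,d5) ✓  (p1,d5,r2)→scored(r2,d5) ✓  (p1,d6,r1)→scored(r1,d6) ✗  (p1,d6,r3)→scored(r3,d6) ✗  (p2,d1,r2)→scored(r2,d1) ✗  (p2,d2,r2)→scored(r2,d2) ✗  (p2,d4,r3)→scored(r3,d4) ✗  (p2,d5,r2)→scored(r2,d5) ✓  (p3,d1,r1)→scored(r1,d1) ✓  (p3,d2,r2)→scored(r2,d2) ✗  (p3,d5,r3)→scored(r3,d5) ✗
Counterexamples (restrictor triples failing the scope): 7.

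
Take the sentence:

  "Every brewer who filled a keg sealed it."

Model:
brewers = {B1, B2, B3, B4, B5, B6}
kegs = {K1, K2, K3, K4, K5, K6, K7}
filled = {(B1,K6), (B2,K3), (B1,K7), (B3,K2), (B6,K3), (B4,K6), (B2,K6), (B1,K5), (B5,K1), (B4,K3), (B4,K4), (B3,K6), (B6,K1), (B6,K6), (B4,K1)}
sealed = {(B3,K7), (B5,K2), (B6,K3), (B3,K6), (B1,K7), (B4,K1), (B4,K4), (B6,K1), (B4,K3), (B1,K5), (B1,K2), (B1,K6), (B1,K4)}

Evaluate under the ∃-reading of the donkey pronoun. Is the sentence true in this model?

False

"it" takes "a keg" as antecedent — a donkey pronoun bound across the clause boundary.
Weak reading: every brewer b with some filled-keg has at least one filled-keg k such that sealed(b,k).
Per brewer: B1:✓  B2:✗  B3:✓  B4:✓  B5:✗  B6:✓
B2 has no witness among its filled-kegs.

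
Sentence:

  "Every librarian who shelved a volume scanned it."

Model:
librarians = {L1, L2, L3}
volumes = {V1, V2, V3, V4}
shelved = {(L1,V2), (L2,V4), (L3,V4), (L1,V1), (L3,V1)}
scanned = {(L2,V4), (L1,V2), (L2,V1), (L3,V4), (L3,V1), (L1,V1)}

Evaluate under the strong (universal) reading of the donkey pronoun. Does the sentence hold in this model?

True

"it" takes "a volume" as antecedent — a donkey pronoun bound across the clause boundary.
Strong reading: for every (l,v) with shelved(l,v), scanned(l,v).
Restrictor pairs: (L1,V1) ✓  (L1,V2) ✓  (L2,V4) ✓  (L3,V1) ✓  (L3,V4) ✓
Every restrictor pair satisfies the scope.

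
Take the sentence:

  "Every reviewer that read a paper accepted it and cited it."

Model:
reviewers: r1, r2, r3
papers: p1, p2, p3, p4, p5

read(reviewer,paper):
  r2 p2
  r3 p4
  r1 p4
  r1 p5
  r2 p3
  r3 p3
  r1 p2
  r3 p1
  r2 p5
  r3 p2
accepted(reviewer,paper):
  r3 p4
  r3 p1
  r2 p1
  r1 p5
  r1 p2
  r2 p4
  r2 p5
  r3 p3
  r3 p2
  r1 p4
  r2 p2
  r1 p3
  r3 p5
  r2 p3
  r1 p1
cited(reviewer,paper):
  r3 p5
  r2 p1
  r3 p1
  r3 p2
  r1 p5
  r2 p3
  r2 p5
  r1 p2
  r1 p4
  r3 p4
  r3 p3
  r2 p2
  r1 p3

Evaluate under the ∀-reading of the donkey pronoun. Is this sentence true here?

True

"it" takes "a paper" as antecedent — a donkey pronoun bound across the clause boundary.
Strong reading: for every (r,p) with read(r,p), accepted(r,p) ∧ cited(r,p).
Restrictor pairs: (r1,p2) ✓  (r1,p4) ✓  (r1,p5) ✓  (r2,p2) ✓  (r2,p3) ✓  (r2,p5) ✓  (r3,p1) ✓  (r3,p2) ✓  (r3,p3) ✓  (r3,p4) ✓
Every restrictor pair satisfies the scope.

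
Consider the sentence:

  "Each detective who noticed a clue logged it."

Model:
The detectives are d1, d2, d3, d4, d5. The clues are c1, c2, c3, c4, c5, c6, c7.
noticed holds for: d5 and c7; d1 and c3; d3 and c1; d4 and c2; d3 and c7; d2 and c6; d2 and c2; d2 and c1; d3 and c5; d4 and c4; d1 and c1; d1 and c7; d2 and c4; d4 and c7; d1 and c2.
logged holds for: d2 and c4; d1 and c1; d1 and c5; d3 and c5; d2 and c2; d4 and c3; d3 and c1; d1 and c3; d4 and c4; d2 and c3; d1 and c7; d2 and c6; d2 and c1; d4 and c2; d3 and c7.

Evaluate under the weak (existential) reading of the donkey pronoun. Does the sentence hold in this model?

False

"it" takes "a clue" as antecedent — a donkey pronoun bound across the clause boundary.
Weak reading: every detective d with some noticed-clue has at least one noticed-clue c such that logged(d,c).
Per detective: d1:✓  d2:✓  d3:✓  d4:✓  d5:✗
d5 has no witness among its noticed-clues.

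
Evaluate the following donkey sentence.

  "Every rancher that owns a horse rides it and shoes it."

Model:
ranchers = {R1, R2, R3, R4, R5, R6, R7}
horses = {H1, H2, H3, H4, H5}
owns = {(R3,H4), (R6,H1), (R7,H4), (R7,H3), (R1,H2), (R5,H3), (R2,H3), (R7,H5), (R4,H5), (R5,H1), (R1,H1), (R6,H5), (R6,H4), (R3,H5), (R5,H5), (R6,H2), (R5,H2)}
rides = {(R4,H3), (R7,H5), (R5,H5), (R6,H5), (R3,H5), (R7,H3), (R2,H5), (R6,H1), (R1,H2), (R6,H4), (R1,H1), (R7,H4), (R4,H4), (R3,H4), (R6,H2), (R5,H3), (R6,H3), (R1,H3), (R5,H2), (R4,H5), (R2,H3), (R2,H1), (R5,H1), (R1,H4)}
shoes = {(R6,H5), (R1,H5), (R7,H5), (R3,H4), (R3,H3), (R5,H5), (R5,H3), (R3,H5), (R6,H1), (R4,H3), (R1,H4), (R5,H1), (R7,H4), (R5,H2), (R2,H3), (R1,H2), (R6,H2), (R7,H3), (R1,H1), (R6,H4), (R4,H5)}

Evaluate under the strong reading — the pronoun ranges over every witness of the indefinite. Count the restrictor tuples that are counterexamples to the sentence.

0

"it" takes "a horse" as antecedent — a donkey pronoun bound across the clause boundary.
Strong reading: for every (r,h) with owns(r,h), rides(r,h) ∧ shoes(r,h).
Restrictor pairs: (R1,H1) ✓  (R1,H2) ✓  (R2,H3) ✓  (R3,H4) ✓  (R3,H5) ✓  (R4,H5) ✓  (R5,H1) ✓  (R5,H2) ✓  (R5,H3) ✓  (R5,H5) ✓  (R6,H1) ✓  (R6,H2) ✓  (R6,H4) ✓  (R6,H5) ✓  (R7,H3) ✓  (R7,H4) ✓  (R7,H5) ✓
Counterexamples (restrictor pairs failing the scope): 0.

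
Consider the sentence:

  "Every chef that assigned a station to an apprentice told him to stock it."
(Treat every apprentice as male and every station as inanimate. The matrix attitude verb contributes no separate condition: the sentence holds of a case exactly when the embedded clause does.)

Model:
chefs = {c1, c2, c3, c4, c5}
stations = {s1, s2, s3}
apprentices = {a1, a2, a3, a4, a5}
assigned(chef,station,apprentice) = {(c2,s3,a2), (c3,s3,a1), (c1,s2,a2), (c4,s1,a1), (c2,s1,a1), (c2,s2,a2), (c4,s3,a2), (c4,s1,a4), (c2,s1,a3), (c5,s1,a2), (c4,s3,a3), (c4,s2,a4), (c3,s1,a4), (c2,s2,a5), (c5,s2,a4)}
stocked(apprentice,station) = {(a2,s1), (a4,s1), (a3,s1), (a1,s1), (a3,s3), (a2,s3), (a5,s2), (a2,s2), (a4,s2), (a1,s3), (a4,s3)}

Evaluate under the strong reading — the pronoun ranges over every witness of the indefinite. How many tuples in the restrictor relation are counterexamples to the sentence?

0

"him" takes "an apprentice" as antecedent and "it" takes "a station"; both are donkey pronouns co-varying with the restrictor.
Strong reading: for every (c,s,a) with assigned(c,s,a), stocked(a,s).
Restrictor triples: (c1,s2,a2)→stocked(a2,s2) ✓  (c2,s1,a1)→stocked(a1,s1) ✓  (c2,s1,a3)→stocked(a3,s1) ✓  (c2,s2,a2)→stocked(a2,s2) ✓  (c2,s2,a5)→stocked(a5,s2) ✓  (c2,s3,a2)→stocked(a2,s3) ✓  (c3,s1,a4)→stocked(a4,s1) ✓  (c3,s3,a1)→stocked(a1,s3) ✓  (c4,s1,a1)→stocked(a1,s1) ✓  (c4,s1,a4)→stocked(a4,s1) ✓  (c4,s2,a4)→stocked(a4,s2) ✓  (c4,s3,a2)→stocked(a2,s3) ✓  (c4,s3,a3)→stocked(a3,s3) ✓  (c5,s1,a2)→stocked(a2,s1) ✓  (c5,s2,a4)→stocked(a4,s2) ✓
Counterexamples (restrictor triples failing the scope): 0.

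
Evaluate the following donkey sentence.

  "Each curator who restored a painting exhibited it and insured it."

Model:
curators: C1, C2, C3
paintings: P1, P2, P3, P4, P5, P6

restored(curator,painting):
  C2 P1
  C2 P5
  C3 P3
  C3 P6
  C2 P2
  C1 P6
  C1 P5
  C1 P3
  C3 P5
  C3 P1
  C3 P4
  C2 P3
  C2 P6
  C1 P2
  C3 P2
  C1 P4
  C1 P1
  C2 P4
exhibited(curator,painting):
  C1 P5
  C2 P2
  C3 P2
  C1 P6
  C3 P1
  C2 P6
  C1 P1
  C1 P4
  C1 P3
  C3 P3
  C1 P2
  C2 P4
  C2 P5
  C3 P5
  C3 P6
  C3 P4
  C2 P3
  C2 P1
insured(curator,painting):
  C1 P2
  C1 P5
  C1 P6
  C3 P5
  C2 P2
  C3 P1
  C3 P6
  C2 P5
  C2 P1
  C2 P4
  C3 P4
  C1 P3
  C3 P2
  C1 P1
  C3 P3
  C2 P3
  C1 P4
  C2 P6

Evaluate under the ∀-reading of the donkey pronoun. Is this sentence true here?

"it" takes "a painting" as antecedent — a donkey pronoun bound across the clause boundary.
Strong reading: for every (c,p) with restored(c,p), exhibited(c,p) ∧ insured(c,p).
Restrictor pairs: (C1,P1) ✓  (C1,P2) ✓  (C1,P3) ✓  (C1,P4) ✓  (C1,P5) ✓  (C1,P6) ✓  (C2,P1) ✓  (C2,P2) ✓  (C2,P3) ✓  (C2,P4) ✓  (C2,P5) ✓  (C2,P6) ✓  (C3,P1) ✓  (C3,P2) ✓  (C3,P3) ✓  (C3,P4) ✓  (C3,P5) ✓  (C3,P6) ✓
Every restrictor pair satisfies the scope.

True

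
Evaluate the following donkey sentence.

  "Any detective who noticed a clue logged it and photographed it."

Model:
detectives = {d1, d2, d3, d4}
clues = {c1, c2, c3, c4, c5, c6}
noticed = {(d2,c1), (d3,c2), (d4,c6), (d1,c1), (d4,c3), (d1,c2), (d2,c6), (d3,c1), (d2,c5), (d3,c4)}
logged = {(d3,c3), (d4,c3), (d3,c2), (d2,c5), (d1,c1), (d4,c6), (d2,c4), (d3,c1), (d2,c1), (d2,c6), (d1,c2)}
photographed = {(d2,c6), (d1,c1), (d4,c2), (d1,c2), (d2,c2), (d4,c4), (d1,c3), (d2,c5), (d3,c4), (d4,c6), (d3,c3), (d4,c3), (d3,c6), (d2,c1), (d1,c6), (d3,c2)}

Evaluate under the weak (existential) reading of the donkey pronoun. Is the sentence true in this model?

True

"it" takes "a clue" as antecedent — a donkey pronoun bound across the clause boundary.
Weak reading: every detective d with some noticed-clue has at least one noticed-clue c such that logged(d,c) ∧ photographed(d,c).
Per detective: d1:✓  d2:✓  d3:✓  d4:✓
Every detective in the restrictor has a witness.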